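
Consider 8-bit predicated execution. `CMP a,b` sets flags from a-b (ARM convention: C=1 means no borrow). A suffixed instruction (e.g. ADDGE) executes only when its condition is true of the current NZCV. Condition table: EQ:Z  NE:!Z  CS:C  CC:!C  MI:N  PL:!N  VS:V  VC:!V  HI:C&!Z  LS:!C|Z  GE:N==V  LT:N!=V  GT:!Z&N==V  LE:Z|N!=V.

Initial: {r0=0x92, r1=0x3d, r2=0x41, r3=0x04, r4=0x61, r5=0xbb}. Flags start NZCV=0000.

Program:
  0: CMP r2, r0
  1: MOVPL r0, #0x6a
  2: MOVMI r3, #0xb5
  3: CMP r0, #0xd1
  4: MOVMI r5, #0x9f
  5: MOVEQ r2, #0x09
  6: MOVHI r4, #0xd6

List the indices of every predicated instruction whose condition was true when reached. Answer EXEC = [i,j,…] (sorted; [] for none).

EXEC = [2,4]

0: ✓ CMP  NZCV=1001
1: · MOVPL
2: ✓ MOVMI  r3←0xb5
3: ✓ CMP  NZCV=1000
4: ✓ MOVMI  r5←0x9f
5: · MOVEQ
6: · MOVHI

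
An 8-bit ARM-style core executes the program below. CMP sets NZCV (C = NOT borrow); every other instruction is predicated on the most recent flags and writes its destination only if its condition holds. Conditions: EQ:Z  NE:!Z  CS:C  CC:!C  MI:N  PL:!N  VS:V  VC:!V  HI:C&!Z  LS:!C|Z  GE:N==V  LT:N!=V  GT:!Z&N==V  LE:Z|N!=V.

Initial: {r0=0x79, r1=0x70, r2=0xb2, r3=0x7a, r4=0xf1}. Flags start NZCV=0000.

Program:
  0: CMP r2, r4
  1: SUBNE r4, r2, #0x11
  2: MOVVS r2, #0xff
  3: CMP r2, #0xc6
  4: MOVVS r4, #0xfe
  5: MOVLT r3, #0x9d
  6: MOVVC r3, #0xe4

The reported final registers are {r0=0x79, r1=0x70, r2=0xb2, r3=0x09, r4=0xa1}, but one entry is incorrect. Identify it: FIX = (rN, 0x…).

[0] flags=1000 → (cmp)
[1] flags=1000 NE?T → r4=0xa1
[2] flags=1000 VS?F → skip
[3] flags=1000 → (cmp)
[4] flags=1000 VS?F → skip
[5] flags=1000 LT?T → r3=0x9d
[6] flags=1000 VC?T → r3=0xe4

FIX = (r3, 0xe4)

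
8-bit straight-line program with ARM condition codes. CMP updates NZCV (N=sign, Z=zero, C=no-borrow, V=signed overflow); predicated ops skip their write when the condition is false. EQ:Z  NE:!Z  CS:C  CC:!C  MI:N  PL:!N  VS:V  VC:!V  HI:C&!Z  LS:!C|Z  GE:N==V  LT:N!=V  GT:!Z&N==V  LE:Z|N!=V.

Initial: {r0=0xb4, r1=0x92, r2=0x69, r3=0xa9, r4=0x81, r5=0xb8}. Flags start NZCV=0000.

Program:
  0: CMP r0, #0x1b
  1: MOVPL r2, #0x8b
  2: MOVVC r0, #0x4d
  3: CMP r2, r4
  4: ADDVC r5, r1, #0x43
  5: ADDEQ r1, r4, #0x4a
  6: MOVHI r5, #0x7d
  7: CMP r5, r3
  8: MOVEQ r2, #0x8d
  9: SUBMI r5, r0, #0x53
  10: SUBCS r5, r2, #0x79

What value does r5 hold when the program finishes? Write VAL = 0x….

VAL = 0xf0

[0] flags=1010 → (cmp)
[1] flags=1010 PL?F → skip
[2] flags=1010 VC?T → r0=0x4d
[3] flags=1001 → (cmp)
[4] flags=1001 VC?F → skip
[5] flags=1001 EQ?F → skip
[6] flags=1001 HI?F → skip
[7] flags=0010 → (cmp)
[8] flags=0010 EQ?F → skip
[9] flags=0010 MI?F → skip
[10] flags=0010 CS?T → r5=0xf0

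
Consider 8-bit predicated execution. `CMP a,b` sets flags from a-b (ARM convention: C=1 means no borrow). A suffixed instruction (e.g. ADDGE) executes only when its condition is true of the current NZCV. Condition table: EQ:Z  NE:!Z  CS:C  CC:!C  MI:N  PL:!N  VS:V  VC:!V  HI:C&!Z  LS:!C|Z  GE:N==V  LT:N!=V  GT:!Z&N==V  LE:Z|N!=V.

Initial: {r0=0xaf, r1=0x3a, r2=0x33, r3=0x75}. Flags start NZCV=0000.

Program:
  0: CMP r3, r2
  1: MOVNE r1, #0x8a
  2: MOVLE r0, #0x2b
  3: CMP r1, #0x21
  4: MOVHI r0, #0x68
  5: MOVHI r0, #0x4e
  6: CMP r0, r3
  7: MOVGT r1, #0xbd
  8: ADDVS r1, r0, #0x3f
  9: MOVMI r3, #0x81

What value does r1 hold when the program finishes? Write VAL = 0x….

[0] flags=0010 → (cmp)
[1] flags=0010 NE?T → r1=0x8a
[2] flags=0010 LE?F → skip
[3] flags=0011 → (cmp)
[4] flags=0011 HI?T → r0=0x68
[5] flags=0011 HI?T → r0=0x4e
[6] flags=1000 → (cmp)
[7] flags=1000 GT?F → skip
[8] flags=1000 VS?F → skip
[9] flags=1000 MI?T → r3=0x81

VAL = 0x8a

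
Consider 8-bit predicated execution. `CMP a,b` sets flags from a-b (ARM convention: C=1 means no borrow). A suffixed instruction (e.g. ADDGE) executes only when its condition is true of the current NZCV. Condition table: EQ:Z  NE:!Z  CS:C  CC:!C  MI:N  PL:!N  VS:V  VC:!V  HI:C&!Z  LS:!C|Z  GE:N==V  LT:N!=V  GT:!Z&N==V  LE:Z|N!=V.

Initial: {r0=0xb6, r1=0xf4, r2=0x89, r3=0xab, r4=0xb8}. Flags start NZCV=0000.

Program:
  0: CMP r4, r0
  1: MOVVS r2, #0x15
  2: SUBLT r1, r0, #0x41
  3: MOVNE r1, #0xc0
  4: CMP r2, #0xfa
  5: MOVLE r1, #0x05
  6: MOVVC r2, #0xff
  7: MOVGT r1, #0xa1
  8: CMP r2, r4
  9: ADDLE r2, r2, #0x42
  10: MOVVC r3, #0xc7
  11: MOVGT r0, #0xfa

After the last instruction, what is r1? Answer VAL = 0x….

[0] flags=0010 → (cmp)
[1] flags=0010 VS?F → skip
[2] flags=0010 LT?F → skip
[3] flags=0010 NE?T → r1=0xc0
[4] flags=1000 → (cmp)
[5] flags=1000 LE?T → r1=0x05
[6] flags=1000 VC?T → r2=0xff
[7] flags=1000 GT?F → skip
[8] flags=0010 → (cmp)
[9] flags=0010 LE?F → skip
[10] flags=0010 VC?T → r3=0xc7
[11] flags=0010 GT?T → r0=0xfa

VAL = 0x05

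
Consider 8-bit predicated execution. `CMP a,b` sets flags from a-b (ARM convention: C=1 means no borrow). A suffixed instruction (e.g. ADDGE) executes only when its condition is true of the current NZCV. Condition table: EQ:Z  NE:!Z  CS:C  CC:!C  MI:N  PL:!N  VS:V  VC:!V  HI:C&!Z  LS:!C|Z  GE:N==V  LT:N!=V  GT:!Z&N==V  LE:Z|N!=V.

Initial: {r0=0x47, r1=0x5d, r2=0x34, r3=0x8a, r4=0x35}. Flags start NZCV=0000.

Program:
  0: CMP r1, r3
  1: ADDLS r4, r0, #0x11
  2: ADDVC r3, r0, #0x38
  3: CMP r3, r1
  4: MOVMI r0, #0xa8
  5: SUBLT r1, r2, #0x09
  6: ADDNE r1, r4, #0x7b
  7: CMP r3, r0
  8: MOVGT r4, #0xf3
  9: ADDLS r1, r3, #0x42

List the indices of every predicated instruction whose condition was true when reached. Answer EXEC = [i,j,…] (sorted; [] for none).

EXEC = [1,5,6]

[0] flags=1001 → (cmp)
[1] flags=1001 LS?T → r4=0x58
[2] flags=1001 VC?F → skip
[3] flags=0011 → (cmp)
[4] flags=0011 MI?F → skip
[5] flags=0011 LT?T → r1=0x2b
[6] flags=0011 NE?T → r1=0xd3
[7] flags=0011 → (cmp)
[8] flags=0011 GT?F → skip
[9] flags=0011 LS?F → skip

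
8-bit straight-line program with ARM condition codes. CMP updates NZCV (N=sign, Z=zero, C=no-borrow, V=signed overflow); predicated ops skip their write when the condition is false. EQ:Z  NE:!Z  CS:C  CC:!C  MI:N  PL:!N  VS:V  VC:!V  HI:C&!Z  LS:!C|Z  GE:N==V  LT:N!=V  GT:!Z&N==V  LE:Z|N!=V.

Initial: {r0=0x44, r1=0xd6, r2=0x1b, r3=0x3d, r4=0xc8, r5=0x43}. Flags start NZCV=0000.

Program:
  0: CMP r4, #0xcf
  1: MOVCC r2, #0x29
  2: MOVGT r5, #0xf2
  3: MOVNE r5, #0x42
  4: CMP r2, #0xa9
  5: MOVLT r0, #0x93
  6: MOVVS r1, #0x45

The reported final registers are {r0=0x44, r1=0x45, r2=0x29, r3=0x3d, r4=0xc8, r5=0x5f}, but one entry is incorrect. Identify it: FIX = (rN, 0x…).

0: ✓ CMP  NZCV=1000
1: ✓ MOVCC  r2←0x29
2: · MOVGT
3: ✓ MOVNE  r5←0x42
4: ✓ CMP  NZCV=1001
5: · MOVLT
6: ✓ MOVVS  r1←0x45

FIX = (r5, 0x42)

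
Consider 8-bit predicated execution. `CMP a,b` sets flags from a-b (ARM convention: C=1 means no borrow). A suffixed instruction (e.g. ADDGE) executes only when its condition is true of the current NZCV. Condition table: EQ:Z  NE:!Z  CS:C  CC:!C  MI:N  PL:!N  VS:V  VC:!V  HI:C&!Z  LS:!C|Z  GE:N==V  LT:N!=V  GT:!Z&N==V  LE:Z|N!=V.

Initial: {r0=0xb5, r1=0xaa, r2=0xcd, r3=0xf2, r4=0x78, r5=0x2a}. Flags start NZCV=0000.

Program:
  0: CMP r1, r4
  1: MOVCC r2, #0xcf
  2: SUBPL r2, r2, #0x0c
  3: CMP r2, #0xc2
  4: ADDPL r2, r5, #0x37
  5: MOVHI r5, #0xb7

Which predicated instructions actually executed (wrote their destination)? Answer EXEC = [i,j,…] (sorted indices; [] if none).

0: ✓ CMP  NZCV=0011
1: · MOVCC
2: ✓ SUBPL  r2←0xc1
3: ✓ CMP  NZCV=1000
4: · ADDPL
5: · MOVHI

EXEC = [2]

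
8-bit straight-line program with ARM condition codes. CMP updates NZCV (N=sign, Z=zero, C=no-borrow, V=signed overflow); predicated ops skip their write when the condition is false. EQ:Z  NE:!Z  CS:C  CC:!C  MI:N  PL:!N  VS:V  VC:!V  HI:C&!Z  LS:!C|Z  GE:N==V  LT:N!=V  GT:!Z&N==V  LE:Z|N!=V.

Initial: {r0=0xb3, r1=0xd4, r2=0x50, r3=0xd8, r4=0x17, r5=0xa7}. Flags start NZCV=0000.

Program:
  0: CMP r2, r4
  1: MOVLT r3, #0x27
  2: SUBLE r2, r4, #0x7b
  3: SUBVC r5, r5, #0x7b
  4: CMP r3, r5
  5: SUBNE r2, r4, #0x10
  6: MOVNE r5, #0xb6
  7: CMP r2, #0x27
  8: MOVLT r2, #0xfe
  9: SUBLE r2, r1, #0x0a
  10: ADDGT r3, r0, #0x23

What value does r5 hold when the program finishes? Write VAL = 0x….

VAL = 0xb6

[0] flags=0010 → (cmp)
[1] flags=0010 LT?F → skip
[2] flags=0010 LE?F → skip
[3] flags=0010 VC?T → r5=0x2c
[4] flags=1010 → (cmp)
[5] flags=1010 NE?T → r2=0x07
[6] flags=1010 NE?T → r5=0xb6
[7] flags=1000 → (cmp)
[8] flags=1000 LT?T → r2=0xfe
[9] flags=1000 LE?T → r2=0xca
[10] flags=1000 GT?F → skip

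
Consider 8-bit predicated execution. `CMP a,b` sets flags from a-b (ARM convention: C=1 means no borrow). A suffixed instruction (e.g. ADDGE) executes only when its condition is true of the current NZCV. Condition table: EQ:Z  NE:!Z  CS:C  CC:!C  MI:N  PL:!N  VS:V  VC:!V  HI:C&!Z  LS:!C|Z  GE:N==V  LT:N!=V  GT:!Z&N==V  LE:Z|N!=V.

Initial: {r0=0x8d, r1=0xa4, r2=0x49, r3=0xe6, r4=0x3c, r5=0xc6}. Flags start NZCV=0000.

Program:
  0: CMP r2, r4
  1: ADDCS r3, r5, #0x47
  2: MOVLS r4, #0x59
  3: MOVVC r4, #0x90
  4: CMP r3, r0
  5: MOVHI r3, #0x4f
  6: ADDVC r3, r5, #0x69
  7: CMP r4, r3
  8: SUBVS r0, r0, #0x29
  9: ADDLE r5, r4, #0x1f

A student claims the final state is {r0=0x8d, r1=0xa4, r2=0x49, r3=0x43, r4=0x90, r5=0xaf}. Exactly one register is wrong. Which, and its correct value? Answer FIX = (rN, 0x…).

0: ✓ CMP  NZCV=0010
1: ✓ ADDCS  r3←0x0d
2: · MOVLS
3: ✓ MOVVC  r4←0x90
4: ✓ CMP  NZCV=1001
5: · MOVHI
6: · ADDVC
7: ✓ CMP  NZCV=1010
8: · SUBVS
9: ✓ ADDLE  r5←0xaf

FIX = (r3, 0x0d)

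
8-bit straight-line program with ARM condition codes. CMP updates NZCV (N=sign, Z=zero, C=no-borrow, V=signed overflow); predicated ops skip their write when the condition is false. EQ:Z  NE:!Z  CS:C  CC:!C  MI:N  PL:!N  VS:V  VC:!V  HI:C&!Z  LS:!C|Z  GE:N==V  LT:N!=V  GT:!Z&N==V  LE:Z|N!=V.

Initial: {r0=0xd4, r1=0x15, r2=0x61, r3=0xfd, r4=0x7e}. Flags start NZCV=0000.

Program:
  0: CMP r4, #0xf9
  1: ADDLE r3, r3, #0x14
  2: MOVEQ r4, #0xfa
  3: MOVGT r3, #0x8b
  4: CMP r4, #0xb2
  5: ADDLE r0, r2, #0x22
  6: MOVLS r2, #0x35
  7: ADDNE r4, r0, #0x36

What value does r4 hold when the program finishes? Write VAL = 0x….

VAL = 0x0a

[0] flags=1001 → (cmp)
[1] flags=1001 LE?F → skip
[2] flags=1001 EQ?F → skip
[3] flags=1001 GT?T → r3=0x8b
[4] flags=1001 → (cmp)
[5] flags=1001 LE?F → skip
[6] flags=1001 LS?T → r2=0x35
[7] flags=1001 NE?T → r4=0x0a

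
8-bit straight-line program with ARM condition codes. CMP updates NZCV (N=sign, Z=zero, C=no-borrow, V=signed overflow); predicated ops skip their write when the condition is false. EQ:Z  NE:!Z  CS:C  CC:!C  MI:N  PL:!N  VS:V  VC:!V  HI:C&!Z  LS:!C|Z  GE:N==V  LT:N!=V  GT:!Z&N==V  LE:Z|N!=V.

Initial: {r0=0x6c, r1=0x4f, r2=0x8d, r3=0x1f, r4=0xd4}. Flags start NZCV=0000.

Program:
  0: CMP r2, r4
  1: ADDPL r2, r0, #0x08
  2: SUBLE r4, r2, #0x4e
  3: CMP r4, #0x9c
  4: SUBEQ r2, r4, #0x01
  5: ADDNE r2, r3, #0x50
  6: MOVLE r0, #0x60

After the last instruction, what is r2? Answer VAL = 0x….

0: ✓ CMP  NZCV=1000
1: · ADDPL
2: ✓ SUBLE  r4←0x3f
3: ✓ CMP  NZCV=1001
4: · SUBEQ
5: ✓ ADDNE  r2←0x6f
6: · MOVLE

VAL = 0x6f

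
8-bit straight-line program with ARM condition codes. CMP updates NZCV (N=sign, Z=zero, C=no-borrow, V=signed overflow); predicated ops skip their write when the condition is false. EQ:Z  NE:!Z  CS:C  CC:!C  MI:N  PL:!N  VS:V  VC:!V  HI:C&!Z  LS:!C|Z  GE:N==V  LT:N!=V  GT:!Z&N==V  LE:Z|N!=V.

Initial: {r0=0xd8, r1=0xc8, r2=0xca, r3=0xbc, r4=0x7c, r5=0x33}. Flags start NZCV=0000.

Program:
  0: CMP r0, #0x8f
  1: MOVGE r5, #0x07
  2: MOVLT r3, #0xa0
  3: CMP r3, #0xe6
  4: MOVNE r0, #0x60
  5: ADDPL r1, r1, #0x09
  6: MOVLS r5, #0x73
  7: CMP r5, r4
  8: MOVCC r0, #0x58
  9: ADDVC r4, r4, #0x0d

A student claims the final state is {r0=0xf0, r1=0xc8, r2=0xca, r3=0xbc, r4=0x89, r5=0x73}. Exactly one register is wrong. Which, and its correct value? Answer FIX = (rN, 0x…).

FIX = (r0, 0x58)

[0] flags=0010 → (cmp)
[1] flags=0010 GE?T → r5=0x07
[2] flags=0010 LT?F → skip
[3] flags=1000 → (cmp)
[4] flags=1000 NE?T → r0=0x60
[5] flags=1000 PL?F → skip
[6] flags=1000 LS?T → r5=0x73
[7] flags=1000 → (cmp)
[8] flags=1000 CC?T → r0=0x58
[9] flags=1000 VC?T → r4=0x89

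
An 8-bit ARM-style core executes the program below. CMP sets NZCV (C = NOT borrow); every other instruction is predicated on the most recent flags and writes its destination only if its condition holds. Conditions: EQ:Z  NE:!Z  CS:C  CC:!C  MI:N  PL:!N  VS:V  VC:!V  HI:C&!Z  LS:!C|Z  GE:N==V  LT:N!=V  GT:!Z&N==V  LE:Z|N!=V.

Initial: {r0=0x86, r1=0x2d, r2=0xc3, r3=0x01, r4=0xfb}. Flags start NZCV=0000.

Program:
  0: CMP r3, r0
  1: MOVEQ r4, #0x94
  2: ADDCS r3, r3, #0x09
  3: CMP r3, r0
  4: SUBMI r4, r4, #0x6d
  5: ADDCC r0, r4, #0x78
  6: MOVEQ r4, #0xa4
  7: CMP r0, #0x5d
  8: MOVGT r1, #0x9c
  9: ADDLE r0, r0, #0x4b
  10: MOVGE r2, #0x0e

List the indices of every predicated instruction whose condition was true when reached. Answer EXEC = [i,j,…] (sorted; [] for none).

EXEC = [5,8,10]

[0] flags=0000 → (cmp)
[1] flags=0000 EQ?F → skip
[2] flags=0000 CS?F → skip
[3] flags=0000 → (cmp)
[4] flags=0000 MI?F → skip
[5] flags=0000 CC?T → r0=0x73
[6] flags=0000 EQ?F → skip
[7] flags=0010 → (cmp)
[8] flags=0010 GT?T → r1=0x9c
[9] flags=0010 LE?F → skip
[10] flags=0010 GE?T → r2=0x0e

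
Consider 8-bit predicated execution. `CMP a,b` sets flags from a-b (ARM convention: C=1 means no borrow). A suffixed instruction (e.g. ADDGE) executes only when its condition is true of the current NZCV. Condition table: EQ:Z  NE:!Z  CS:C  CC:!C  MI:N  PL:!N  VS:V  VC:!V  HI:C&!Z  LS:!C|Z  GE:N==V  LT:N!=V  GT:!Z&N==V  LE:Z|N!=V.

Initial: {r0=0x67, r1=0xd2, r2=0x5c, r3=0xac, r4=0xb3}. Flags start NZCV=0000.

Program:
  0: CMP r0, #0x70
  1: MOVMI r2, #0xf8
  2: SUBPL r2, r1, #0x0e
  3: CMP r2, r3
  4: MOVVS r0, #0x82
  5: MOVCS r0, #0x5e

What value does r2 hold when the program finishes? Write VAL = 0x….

VAL = 0xf8

[0] flags=1000 → (cmp)
[1] flags=1000 MI?T → r2=0xf8
[2] flags=1000 PL?F → skip
[3] flags=0010 → (cmp)
[4] flags=0010 VS?F → skip
[5] flags=0010 CS?T → r0=0x5e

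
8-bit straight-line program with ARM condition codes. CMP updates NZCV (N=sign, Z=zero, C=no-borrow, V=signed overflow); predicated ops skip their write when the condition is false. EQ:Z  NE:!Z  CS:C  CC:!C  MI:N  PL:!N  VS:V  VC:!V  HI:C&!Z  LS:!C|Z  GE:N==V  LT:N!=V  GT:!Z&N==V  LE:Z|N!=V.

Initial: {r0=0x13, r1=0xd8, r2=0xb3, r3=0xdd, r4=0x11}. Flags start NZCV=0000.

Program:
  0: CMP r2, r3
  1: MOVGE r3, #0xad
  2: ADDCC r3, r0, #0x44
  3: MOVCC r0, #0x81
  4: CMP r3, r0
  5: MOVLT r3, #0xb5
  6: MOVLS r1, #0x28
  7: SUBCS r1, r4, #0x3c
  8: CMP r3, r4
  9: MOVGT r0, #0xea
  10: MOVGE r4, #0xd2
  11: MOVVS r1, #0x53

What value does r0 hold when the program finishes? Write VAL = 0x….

VAL = 0xea

0: ✓ CMP  NZCV=1000
1: · MOVGE
2: ✓ ADDCC  r3←0x57
3: ✓ MOVCC  r0←0x81
4: ✓ CMP  NZCV=1001
5: · MOVLT
6: ✓ MOVLS  r1←0x28
7: · SUBCS
8: ✓ CMP  NZCV=0010
9: ✓ MOVGT  r0←0xea
10: ✓ MOVGE  r4←0xd2
11: · MOVVS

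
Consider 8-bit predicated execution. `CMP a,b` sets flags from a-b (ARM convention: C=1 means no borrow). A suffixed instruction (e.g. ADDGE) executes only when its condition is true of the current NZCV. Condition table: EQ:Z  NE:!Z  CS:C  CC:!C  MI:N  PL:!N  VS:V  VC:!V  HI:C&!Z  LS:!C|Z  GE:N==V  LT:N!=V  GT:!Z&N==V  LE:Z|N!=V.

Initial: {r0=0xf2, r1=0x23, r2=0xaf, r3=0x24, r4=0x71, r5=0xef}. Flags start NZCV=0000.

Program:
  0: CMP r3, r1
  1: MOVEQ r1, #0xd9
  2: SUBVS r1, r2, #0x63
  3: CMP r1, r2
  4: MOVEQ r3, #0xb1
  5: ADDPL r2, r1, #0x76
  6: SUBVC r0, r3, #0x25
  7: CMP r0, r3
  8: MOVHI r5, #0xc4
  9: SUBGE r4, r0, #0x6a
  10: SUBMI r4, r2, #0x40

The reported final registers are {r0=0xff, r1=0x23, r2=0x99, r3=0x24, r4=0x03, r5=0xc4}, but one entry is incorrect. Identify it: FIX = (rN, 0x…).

0: ✓ CMP  NZCV=0010
1: · MOVEQ
2: · SUBVS
3: ✓ CMP  NZCV=0000
4: · MOVEQ
5: ✓ ADDPL  r2←0x99
6: ✓ SUBVC  r0←0xff
7: ✓ CMP  NZCV=1010
8: ✓ MOVHI  r5←0xc4
9: · SUBGE
10: ✓ SUBMI  r4←0x59

FIX = (r4, 0x59)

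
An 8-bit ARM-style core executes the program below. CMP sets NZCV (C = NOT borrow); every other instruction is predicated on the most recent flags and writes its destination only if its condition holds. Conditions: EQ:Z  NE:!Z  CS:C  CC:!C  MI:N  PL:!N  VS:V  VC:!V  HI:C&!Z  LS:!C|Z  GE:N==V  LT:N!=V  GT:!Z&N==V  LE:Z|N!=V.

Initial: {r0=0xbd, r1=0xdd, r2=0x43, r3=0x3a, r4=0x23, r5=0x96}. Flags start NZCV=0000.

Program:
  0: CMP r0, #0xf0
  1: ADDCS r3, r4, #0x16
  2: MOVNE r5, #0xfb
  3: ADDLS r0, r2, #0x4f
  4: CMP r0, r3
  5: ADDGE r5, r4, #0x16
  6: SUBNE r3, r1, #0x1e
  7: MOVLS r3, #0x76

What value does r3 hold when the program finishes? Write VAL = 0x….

[0] flags=1000 → (cmp)
[1] flags=1000 CS?F → skip
[2] flags=1000 NE?T → r5=0xfb
[3] flags=1000 LS?T → r0=0x92
[4] flags=0011 → (cmp)
[5] flags=0011 GE?F → skip
[6] flags=0011 NE?T → r3=0xbf
[7] flags=0011 LS?F → skip

VAL = 0xbf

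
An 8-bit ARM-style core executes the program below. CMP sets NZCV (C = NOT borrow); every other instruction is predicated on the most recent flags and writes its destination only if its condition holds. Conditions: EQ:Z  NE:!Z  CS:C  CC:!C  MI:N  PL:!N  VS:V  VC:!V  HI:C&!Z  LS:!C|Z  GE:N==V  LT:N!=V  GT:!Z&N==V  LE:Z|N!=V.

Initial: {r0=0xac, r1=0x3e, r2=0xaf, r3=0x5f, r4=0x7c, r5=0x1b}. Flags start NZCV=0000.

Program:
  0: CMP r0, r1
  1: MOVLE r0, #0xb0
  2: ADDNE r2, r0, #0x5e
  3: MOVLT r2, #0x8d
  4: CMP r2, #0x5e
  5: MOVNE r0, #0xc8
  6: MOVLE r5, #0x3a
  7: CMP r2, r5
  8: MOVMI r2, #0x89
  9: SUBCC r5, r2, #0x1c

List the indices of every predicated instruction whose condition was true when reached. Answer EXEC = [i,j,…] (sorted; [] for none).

0: ✓ CMP  NZCV=0011
1: ✓ MOVLE  r0←0xb0
2: ✓ ADDNE  r2←0x0e
3: ✓ MOVLT  r2←0x8d
4: ✓ CMP  NZCV=0011
5: ✓ MOVNE  r0←0xc8
6: ✓ MOVLE  r5←0x3a
7: ✓ CMP  NZCV=0011
8: · MOVMI
9: · SUBCC

EXEC = [1,2,3,5,6]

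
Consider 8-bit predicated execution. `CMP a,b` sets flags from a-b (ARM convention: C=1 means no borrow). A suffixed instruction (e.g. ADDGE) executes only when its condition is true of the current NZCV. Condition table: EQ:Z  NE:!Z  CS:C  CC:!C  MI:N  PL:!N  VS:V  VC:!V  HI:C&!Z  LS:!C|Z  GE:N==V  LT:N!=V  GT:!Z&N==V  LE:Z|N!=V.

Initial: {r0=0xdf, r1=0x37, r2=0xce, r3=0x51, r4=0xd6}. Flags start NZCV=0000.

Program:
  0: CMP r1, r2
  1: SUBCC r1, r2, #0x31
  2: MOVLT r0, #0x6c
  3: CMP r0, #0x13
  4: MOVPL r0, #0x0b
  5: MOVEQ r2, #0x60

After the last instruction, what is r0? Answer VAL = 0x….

VAL = 0xdf

0: ✓ CMP  NZCV=0000
1: ✓ SUBCC  r1←0x9d
2: · MOVLT
3: ✓ CMP  NZCV=1010
4: · MOVPL
5: · MOVEQ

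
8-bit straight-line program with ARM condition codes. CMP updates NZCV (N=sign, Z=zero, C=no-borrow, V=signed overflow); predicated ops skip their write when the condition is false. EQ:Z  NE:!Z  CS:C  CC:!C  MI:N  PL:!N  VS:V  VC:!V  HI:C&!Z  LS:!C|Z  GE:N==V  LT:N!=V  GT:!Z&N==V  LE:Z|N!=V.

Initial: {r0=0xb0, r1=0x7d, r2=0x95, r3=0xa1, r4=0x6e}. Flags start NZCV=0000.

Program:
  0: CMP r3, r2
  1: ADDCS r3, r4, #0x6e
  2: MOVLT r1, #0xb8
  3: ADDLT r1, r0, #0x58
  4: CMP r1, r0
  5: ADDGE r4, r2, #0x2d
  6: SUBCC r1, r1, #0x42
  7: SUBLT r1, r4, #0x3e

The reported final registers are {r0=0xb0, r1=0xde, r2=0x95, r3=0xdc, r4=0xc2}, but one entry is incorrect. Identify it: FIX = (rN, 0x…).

[0] flags=0010 → (cmp)
[1] flags=0010 CS?T → r3=0xdc
[2] flags=0010 LT?F → skip
[3] flags=0010 LT?F → skip
[4] flags=1001 → (cmp)
[5] flags=1001 GE?T → r4=0xc2
[6] flags=1001 CC?T → r1=0x3b
[7] flags=1001 LT?F → skip

FIX = (r1, 0x3b)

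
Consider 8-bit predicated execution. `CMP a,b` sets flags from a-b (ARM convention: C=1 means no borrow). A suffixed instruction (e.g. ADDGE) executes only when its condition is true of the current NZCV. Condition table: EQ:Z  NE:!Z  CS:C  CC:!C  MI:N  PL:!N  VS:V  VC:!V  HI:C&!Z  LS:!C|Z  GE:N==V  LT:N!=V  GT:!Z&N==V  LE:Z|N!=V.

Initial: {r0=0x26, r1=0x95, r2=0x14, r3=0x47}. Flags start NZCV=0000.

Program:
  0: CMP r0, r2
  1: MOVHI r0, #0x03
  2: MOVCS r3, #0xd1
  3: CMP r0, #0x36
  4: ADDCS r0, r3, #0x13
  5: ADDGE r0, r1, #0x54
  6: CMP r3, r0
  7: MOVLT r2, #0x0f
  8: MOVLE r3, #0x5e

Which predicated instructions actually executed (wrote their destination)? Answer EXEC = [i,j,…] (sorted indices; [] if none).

0: ✓ CMP  NZCV=0010
1: ✓ MOVHI  r0←0x03
2: ✓ MOVCS  r3←0xd1
3: ✓ CMP  NZCV=1000
4: · ADDCS
5: · ADDGE
6: ✓ CMP  NZCV=1010
7: ✓ MOVLT  r2←0x0f
8: ✓ MOVLE  r3←0x5e

EXEC = [1,2,7,8]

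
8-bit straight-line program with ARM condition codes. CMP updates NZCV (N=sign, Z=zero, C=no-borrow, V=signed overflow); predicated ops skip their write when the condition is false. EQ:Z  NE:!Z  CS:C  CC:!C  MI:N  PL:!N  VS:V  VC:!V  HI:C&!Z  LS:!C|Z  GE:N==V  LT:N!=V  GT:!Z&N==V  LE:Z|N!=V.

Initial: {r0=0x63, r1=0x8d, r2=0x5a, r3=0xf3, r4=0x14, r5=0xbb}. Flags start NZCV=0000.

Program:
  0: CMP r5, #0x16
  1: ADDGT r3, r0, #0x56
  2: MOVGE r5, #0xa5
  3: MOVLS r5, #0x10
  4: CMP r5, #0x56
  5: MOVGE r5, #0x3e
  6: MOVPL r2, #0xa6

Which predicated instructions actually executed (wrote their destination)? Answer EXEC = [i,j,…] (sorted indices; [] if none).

EXEC = [6]

0: ✓ CMP  NZCV=1010
1: · ADDGT
2: · MOVGE
3: · MOVLS
4: ✓ CMP  NZCV=0011
5: · MOVGE
6: ✓ MOVPL  r2←0xa6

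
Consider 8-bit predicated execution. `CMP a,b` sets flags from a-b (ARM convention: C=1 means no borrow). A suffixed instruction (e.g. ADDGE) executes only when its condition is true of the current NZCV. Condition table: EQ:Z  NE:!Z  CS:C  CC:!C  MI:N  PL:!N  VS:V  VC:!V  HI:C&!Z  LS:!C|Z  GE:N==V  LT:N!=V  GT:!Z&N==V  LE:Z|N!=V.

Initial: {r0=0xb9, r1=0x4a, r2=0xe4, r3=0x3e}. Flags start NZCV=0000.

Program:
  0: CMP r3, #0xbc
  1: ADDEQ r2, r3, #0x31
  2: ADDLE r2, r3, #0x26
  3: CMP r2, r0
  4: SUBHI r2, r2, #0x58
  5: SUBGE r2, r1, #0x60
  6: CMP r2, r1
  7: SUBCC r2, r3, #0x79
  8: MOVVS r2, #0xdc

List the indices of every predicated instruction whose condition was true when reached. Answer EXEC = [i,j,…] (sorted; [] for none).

EXEC = [4,5]

0: ✓ CMP  NZCV=1001
1: · ADDEQ
2: · ADDLE
3: ✓ CMP  NZCV=0010
4: ✓ SUBHI  r2←0x8c
5: ✓ SUBGE  r2←0xea
6: ✓ CMP  NZCV=1010
7: · SUBCC
8: · MOVVS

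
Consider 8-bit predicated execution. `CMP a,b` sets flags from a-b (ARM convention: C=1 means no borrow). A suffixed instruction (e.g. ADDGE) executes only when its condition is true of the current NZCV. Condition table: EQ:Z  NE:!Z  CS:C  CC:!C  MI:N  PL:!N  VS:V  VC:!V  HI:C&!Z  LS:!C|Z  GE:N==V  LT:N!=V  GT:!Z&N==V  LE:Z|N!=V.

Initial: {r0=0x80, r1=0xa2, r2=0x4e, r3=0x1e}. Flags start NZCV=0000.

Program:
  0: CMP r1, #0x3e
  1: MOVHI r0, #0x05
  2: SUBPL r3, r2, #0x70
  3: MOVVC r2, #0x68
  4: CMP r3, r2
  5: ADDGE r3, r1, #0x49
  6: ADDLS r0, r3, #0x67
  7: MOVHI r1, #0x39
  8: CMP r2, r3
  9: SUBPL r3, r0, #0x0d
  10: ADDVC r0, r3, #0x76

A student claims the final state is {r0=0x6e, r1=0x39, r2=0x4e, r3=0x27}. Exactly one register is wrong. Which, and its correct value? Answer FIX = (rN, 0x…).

FIX = (r3, 0xf8)

0: ✓ CMP  NZCV=0011
1: ✓ MOVHI  r0←0x05
2: ✓ SUBPL  r3←0xde
3: · MOVVC
4: ✓ CMP  NZCV=1010
5: · ADDGE
6: · ADDLS
7: ✓ MOVHI  r1←0x39
8: ✓ CMP  NZCV=0000
9: ✓ SUBPL  r3←0xf8
10: ✓ ADDVC  r0←0x6e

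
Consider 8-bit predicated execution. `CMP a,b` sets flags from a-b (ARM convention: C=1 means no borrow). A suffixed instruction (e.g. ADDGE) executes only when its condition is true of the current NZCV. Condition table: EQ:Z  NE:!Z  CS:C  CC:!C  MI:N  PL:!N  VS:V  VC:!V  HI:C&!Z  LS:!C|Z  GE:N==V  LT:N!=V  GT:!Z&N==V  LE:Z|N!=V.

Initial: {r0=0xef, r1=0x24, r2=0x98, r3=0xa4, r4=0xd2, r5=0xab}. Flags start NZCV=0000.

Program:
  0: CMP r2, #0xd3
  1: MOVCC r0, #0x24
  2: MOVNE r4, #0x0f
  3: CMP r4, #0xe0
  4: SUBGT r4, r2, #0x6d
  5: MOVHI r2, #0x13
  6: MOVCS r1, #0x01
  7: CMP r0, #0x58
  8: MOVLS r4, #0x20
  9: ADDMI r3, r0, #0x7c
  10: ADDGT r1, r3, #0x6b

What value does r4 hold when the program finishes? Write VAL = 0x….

VAL = 0x20

[0] flags=1000 → (cmp)
[1] flags=1000 CC?T → r0=0x24
[2] flags=1000 NE?T → r4=0x0f
[3] flags=0000 → (cmp)
[4] flags=0000 GT?T → r4=0x2b
[5] flags=0000 HI?F → skip
[6] flags=0000 CS?F → skip
[7] flags=1000 → (cmp)
[8] flags=1000 LS?T → r4=0x20
[9] flags=1000 MI?T → r3=0xa0
[10] flags=1000 GT?F → skip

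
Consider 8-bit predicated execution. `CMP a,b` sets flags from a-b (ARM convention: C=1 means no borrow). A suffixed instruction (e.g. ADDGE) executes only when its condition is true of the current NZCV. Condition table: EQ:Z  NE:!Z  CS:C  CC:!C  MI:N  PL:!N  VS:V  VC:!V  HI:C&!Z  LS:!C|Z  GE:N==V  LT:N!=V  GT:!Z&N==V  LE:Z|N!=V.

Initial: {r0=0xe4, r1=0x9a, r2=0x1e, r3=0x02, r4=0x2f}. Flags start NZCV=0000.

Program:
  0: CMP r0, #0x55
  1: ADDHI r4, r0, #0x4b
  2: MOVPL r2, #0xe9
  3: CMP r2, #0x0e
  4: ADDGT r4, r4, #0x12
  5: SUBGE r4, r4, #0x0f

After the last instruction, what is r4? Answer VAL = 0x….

VAL = 0x32

0: ✓ CMP  NZCV=1010
1: ✓ ADDHI  r4←0x2f
2: · MOVPL
3: ✓ CMP  NZCV=0010
4: ✓ ADDGT  r4←0x41
5: ✓ SUBGE  r4←0x32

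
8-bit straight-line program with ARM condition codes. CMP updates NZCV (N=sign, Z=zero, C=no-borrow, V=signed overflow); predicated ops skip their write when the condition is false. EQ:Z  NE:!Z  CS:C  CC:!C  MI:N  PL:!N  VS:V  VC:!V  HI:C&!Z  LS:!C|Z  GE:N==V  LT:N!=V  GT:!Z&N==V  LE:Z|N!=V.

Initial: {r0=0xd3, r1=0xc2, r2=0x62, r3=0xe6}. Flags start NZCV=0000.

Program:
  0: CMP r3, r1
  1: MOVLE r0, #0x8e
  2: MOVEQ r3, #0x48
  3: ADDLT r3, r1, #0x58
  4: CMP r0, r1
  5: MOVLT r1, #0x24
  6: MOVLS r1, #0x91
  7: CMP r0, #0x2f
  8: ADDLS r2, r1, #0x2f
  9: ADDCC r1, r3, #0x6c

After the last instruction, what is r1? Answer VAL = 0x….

[0] flags=0010 → (cmp)
[1] flags=0010 LE?F → skip
[2] flags=0010 EQ?F → skip
[3] flags=0010 LT?F → skip
[4] flags=0010 → (cmp)
[5] flags=0010 LT?F → skip
[6] flags=0010 LS?F → skip
[7] flags=1010 → (cmp)
[8] flags=1010 LS?F → skip
[9] flags=1010 CC?F → skip

VAL = 0xc2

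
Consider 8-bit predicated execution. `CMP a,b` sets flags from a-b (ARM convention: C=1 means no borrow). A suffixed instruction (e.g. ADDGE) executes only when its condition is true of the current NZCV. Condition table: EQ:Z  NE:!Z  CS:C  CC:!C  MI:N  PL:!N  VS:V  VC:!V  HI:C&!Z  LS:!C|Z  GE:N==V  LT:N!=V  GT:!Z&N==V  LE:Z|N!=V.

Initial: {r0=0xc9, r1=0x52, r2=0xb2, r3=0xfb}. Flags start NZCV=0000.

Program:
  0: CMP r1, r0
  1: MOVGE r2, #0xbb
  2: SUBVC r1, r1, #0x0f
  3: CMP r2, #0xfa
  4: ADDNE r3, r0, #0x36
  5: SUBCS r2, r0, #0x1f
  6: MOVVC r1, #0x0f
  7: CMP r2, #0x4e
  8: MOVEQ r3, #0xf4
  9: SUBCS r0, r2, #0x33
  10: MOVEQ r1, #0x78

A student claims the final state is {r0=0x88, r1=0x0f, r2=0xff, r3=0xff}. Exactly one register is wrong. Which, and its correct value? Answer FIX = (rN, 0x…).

FIX = (r2, 0xbb)

[0] flags=1001 → (cmp)
[1] flags=1001 GE?T → r2=0xbb
[2] flags=1001 VC?F → skip
[3] flags=1000 → (cmp)
[4] flags=1000 NE?T → r3=0xff
[5] flags=1000 CS?F → skip
[6] flags=1000 VC?T → r1=0x0f
[7] flags=0011 → (cmp)
[8] flags=0011 EQ?F → skip
[9] flags=0011 CS?T → r0=0x88
[10] flags=0011 EQ?F → skip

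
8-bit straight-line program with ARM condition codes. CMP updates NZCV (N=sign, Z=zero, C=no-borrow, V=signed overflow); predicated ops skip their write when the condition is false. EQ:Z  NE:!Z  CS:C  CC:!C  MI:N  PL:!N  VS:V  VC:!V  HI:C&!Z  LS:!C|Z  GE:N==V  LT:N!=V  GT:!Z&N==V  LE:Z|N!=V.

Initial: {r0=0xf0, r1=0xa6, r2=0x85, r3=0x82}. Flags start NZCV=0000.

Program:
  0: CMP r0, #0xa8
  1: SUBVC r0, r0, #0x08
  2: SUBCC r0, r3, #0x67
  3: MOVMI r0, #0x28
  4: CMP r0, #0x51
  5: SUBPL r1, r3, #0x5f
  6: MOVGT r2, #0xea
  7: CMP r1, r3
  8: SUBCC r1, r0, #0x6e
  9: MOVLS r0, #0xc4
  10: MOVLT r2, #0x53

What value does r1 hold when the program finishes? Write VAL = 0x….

VAL = 0xa6

0: ✓ CMP  NZCV=0010
1: ✓ SUBVC  r0←0xe8
2: · SUBCC
3: · MOVMI
4: ✓ CMP  NZCV=1010
5: · SUBPL
6: · MOVGT
7: ✓ CMP  NZCV=0010
8: · SUBCC
9: · MOVLS
10: · MOVLT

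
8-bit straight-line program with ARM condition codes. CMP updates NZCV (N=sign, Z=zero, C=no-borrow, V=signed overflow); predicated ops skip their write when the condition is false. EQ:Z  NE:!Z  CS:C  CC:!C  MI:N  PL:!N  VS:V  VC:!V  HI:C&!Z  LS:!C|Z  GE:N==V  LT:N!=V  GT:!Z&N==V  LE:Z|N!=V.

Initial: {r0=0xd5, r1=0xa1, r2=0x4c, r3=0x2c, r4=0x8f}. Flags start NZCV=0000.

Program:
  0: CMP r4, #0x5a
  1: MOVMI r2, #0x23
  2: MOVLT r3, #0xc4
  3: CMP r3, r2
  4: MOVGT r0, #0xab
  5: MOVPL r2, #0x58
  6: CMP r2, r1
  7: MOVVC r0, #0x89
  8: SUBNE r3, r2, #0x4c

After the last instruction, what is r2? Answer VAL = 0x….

0: ✓ CMP  NZCV=0011
1: · MOVMI
2: ✓ MOVLT  r3←0xc4
3: ✓ CMP  NZCV=0011
4: · MOVGT
5: ✓ MOVPL  r2←0x58
6: ✓ CMP  NZCV=1001
7: · MOVVC
8: ✓ SUBNE  r3←0x0c

VAL = 0x58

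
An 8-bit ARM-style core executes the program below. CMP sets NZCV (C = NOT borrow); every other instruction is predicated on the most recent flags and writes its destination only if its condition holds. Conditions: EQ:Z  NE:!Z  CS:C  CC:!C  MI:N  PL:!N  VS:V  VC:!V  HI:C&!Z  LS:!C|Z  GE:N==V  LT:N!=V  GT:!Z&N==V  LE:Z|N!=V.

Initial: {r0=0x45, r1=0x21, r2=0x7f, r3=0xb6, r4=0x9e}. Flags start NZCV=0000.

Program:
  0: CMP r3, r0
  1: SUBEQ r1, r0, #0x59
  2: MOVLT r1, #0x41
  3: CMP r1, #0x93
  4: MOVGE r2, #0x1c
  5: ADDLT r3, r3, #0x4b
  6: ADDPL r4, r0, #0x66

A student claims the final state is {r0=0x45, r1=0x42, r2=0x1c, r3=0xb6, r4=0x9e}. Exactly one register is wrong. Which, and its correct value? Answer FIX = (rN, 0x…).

FIX = (r1, 0x41)

[0] flags=0011 → (cmp)
[1] flags=0011 EQ?F → skip
[2] flags=0011 LT?T → r1=0x41
[3] flags=1001 → (cmp)
[4] flags=1001 GE?T → r2=0x1c
[5] flags=1001 LT?F → skip
[6] flags=1001 PL?F → skip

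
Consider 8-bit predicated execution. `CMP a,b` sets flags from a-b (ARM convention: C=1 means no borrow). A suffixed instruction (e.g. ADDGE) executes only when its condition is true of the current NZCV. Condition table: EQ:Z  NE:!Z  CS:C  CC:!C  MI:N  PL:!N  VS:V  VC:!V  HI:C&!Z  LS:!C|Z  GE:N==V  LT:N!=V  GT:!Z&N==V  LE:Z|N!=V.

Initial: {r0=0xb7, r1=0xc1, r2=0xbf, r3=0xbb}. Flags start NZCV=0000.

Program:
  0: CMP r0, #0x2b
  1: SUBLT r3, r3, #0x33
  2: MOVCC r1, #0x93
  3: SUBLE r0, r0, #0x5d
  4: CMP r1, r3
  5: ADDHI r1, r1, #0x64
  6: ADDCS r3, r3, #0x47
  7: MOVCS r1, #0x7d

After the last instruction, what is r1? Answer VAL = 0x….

[0] flags=1010 → (cmp)
[1] flags=1010 LT?T → r3=0x88
[2] flags=1010 CC?F → skip
[3] flags=1010 LE?T → r0=0x5a
[4] flags=0010 → (cmp)
[5] flags=0010 HI?T → r1=0x25
[6] flags=0010 CS?T → r3=0xcf
[7] flags=0010 CS?T → r1=0x7d

VAL = 0x7d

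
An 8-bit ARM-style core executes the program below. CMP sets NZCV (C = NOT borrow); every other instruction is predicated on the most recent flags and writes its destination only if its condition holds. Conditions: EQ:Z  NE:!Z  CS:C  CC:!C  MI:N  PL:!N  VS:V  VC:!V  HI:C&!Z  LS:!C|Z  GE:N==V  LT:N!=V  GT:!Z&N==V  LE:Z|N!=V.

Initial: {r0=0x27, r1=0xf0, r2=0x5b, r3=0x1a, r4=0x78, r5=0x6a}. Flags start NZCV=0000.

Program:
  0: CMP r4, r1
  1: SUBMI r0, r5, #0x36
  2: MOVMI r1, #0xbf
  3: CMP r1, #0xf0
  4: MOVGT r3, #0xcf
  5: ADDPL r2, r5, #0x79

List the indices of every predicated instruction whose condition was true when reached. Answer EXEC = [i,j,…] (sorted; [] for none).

[0] flags=1001 → (cmp)
[1] flags=1001 MI?T → r0=0x34
[2] flags=1001 MI?T → r1=0xbf
[3] flags=1000 → (cmp)
[4] flags=1000 GT?F → skip
[5] flags=1000 PL?F → skip

EXEC = [1,2]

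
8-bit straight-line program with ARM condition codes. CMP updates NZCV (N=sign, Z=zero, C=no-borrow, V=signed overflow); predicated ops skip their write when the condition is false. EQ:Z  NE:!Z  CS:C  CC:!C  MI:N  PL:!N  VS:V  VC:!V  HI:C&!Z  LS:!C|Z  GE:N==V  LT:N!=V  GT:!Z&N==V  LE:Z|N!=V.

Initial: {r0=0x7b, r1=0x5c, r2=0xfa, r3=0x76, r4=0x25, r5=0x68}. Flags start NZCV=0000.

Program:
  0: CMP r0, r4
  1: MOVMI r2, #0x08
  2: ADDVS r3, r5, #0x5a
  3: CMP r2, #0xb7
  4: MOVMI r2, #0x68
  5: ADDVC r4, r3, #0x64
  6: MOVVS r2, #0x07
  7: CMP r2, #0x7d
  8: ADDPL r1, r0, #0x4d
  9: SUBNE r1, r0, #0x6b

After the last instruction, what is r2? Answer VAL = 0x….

VAL = 0xfa

[0] flags=0010 → (cmp)
[1] flags=0010 MI?F → skip
[2] flags=0010 VS?F → skip
[3] flags=0010 → (cmp)
[4] flags=0010 MI?F → skip
[5] flags=0010 VC?T → r4=0xda
[6] flags=0010 VS?F → skip
[7] flags=0011 → (cmp)
[8] flags=0011 PL?T → r1=0xc8
[9] flags=0011 NE?T → r1=0x10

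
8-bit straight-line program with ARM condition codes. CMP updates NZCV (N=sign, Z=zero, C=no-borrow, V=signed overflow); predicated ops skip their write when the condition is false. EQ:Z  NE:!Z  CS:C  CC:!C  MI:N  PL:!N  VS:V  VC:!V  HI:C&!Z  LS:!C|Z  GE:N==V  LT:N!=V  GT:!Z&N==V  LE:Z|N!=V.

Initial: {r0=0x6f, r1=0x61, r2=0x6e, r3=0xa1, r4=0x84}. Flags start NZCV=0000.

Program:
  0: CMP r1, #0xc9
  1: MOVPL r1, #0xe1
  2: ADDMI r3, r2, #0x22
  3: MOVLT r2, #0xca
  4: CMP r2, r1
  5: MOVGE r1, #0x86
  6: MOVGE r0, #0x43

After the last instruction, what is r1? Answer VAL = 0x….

VAL = 0x86

0: ✓ CMP  NZCV=1001
1: · MOVPL
2: ✓ ADDMI  r3←0x90
3: · MOVLT
4: ✓ CMP  NZCV=0010
5: ✓ MOVGE  r1←0x86
6: ✓ MOVGE  r0←0x43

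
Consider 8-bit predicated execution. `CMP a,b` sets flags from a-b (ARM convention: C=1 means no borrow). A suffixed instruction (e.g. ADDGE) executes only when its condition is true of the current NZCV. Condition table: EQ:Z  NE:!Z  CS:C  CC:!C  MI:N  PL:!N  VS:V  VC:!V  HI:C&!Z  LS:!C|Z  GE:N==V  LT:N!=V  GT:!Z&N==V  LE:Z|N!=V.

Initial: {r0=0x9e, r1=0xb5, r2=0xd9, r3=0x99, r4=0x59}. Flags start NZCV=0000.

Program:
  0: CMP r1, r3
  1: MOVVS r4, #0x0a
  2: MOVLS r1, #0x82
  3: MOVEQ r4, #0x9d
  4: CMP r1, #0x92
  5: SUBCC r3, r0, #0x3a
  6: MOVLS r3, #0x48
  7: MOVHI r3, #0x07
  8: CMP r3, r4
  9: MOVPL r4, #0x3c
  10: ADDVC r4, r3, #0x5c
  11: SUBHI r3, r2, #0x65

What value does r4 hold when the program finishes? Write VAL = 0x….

0: ✓ CMP  NZCV=0010
1: · MOVVS
2: · MOVLS
3: · MOVEQ
4: ✓ CMP  NZCV=0010
5: · SUBCC
6: · MOVLS
7: ✓ MOVHI  r3←0x07
8: ✓ CMP  NZCV=1000
9: · MOVPL
10: ✓ ADDVC  r4←0x63
11: · SUBHI

VAL = 0x63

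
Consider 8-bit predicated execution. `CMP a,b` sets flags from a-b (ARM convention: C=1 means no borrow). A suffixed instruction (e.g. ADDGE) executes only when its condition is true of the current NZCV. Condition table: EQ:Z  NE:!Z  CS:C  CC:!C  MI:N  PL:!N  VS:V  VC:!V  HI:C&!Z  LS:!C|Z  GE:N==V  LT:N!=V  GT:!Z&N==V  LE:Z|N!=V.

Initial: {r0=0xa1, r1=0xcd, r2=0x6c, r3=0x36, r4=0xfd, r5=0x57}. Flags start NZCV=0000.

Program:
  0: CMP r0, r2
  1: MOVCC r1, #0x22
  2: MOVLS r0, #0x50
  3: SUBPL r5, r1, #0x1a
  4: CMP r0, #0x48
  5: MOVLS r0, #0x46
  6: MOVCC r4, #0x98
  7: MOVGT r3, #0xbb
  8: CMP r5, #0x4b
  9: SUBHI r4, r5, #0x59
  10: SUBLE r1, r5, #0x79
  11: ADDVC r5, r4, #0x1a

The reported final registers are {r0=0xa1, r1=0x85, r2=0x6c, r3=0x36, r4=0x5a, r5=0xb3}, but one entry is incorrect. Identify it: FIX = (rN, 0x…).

[0] flags=0011 → (cmp)
[1] flags=0011 CC?F → skip
[2] flags=0011 LS?F → skip
[3] flags=0011 PL?T → r5=0xb3
[4] flags=0011 → (cmp)
[5] flags=0011 LS?F → skip
[6] flags=0011 CC?F → skip
[7] flags=0011 GT?F → skip
[8] flags=0011 → (cmp)
[9] flags=0011 HI?T → r4=0x5a
[10] flags=0011 LE?T → r1=0x3a
[11] flags=0011 VC?F → skip

FIX = (r1, 0x3a)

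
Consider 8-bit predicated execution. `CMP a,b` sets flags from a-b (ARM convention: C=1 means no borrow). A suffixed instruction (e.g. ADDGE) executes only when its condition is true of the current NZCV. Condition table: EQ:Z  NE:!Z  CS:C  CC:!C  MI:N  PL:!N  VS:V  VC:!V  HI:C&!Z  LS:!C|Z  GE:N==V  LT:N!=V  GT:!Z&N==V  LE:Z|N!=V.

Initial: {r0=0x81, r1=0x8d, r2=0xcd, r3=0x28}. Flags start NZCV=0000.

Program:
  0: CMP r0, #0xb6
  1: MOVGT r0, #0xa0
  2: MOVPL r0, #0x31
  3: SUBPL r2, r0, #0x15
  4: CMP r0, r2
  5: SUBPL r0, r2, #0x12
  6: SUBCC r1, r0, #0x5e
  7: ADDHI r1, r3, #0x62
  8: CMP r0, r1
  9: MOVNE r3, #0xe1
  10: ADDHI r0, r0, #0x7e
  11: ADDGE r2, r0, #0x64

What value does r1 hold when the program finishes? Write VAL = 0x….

VAL = 0x23

0: ✓ CMP  NZCV=1000
1: · MOVGT
2: · MOVPL
3: · SUBPL
4: ✓ CMP  NZCV=1000
5: · SUBPL
6: ✓ SUBCC  r1←0x23
7: · ADDHI
8: ✓ CMP  NZCV=0011
9: ✓ MOVNE  r3←0xe1
10: ✓ ADDHI  r0←0xff
11: · ADDGE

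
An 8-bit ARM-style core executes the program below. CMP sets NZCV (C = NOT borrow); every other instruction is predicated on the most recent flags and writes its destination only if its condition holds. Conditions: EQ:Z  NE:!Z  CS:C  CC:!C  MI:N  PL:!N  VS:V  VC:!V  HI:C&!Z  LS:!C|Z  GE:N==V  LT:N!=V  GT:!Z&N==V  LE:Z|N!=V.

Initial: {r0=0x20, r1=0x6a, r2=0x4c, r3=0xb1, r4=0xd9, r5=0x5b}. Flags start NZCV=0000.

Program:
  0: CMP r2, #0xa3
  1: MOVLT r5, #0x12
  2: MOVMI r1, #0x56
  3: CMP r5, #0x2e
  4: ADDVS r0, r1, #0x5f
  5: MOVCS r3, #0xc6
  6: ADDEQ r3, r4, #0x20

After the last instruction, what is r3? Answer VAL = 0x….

VAL = 0xc6

0: ✓ CMP  NZCV=1001
1: · MOVLT
2: ✓ MOVMI  r1←0x56
3: ✓ CMP  NZCV=0010
4: · ADDVS
5: ✓ MOVCS  r3←0xc6
6: · ADDEQ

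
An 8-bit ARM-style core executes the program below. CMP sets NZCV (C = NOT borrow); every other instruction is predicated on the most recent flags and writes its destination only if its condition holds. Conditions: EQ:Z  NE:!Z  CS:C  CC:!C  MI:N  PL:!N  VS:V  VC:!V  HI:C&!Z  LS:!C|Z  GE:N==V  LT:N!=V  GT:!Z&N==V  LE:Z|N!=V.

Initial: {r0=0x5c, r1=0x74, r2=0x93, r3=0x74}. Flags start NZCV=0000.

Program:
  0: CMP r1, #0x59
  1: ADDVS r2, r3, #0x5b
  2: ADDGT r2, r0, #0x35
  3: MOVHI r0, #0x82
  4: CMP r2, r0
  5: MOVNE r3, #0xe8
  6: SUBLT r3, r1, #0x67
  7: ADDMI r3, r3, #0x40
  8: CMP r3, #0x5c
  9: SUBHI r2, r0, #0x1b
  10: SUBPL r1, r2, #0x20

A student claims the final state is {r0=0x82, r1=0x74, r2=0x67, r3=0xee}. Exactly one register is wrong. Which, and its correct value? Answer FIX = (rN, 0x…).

0: ✓ CMP  NZCV=0010
1: · ADDVS
2: ✓ ADDGT  r2←0x91
3: ✓ MOVHI  r0←0x82
4: ✓ CMP  NZCV=0010
5: ✓ MOVNE  r3←0xe8
6: · SUBLT
7: · ADDMI
8: ✓ CMP  NZCV=1010
9: ✓ SUBHI  r2←0x67
10: · SUBPL

FIX = (r3, 0xe8)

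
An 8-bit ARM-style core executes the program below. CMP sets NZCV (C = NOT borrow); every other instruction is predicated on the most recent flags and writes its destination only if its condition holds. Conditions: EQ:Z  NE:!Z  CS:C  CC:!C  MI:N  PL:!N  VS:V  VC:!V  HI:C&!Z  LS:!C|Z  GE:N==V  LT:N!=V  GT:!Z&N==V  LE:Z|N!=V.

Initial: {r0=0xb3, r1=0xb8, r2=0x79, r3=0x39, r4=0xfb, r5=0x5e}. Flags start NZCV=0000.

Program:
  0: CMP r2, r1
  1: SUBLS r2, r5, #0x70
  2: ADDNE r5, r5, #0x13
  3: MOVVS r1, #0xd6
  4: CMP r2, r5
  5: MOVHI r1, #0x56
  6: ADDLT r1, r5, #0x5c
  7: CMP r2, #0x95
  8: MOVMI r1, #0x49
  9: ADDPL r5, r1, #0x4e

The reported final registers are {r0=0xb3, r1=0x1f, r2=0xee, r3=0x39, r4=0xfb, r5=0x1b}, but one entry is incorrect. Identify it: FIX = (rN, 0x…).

FIX = (r1, 0xcd)

[0] flags=1001 → (cmp)
[1] flags=1001 LS?T → r2=0xee
[2] flags=1001 NE?T → r5=0x71
[3] flags=1001 VS?T → r1=0xd6
[4] flags=0011 → (cmp)
[5] flags=0011 HI?T → r1=0x56
[6] flags=0011 LT?T → r1=0xcd
[7] flags=0010 → (cmp)
[8] flags=0010 MI?F → skip
[9] flags=0010 PL?T → r5=0x1b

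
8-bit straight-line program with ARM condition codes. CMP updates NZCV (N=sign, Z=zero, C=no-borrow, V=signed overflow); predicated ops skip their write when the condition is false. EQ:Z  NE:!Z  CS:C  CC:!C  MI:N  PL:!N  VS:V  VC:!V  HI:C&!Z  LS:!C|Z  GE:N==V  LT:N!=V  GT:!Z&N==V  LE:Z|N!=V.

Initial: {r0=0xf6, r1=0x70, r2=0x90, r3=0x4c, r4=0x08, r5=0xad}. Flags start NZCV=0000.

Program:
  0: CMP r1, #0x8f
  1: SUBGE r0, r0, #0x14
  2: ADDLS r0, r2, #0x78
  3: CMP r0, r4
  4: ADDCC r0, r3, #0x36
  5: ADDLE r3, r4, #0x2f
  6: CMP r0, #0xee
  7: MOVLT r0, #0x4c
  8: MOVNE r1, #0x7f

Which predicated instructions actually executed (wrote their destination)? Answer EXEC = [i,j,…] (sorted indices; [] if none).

[0] flags=1001 → (cmp)
[1] flags=1001 GE?T → r0=0xe2
[2] flags=1001 LS?T → r0=0x08
[3] flags=0110 → (cmp)
[4] flags=0110 CC?F → skip
[5] flags=0110 LE?T → r3=0x37
[6] flags=0000 → (cmp)
[7] flags=0000 LT?F → skip
[8] flags=0000 NE?T → r1=0x7f

EXEC = [1,2,5,8]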